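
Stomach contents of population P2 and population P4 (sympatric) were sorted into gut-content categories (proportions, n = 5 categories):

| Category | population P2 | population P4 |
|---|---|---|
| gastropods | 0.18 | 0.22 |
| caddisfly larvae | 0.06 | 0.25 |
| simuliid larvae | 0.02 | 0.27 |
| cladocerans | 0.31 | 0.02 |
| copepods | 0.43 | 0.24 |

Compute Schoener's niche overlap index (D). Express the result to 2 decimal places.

Σ|p₁ᵢ − p₂ᵢ| = 0.04 + 0.19 + 0.25 + 0.29 + 0.19 = 0.96
D = 1 − ½ × 0.96 = 1 − 0.480 = 0.5200

0.52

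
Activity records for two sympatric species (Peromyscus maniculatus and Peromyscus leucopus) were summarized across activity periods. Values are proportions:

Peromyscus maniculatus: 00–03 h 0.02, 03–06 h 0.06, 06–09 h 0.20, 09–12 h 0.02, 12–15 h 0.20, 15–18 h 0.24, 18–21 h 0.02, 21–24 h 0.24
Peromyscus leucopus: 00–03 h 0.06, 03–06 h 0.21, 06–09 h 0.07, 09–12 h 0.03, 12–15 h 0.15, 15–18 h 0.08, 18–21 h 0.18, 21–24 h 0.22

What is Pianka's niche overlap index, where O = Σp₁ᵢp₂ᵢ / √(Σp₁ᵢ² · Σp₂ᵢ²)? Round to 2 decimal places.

0.74

Σ p₁ᵢp₂ᵢ = 0.0012 + 0.0126 + 0.0140 + 0.0006 + 0.0300 + 0.0192 + 0.0036 + 0.0528 = 0.1340
Σp_1ᵢ² = 0.02² + 0.06² + 0.20² + 0.02² + 0.20² + 0.24² + 0.02² + 0.24² = 0.0004 + 0.0036 + 0.0400 + 0.0004 + 0.0400 + 0.0576 + 0.0004 + 0.0576 = 0.2000
Σp_2ᵢ² = 0.06² + 0.21² + 0.07² + 0.03² + 0.15² + 0.08² + 0.18² + 0.22² = 0.0036 + 0.0441 + 0.0049 + 0.0009 + 0.0225 + 0.0064 + 0.0324 + 0.0484 = 0.1632
O = 0.1340 / √(0.2000 × 0.1632) = 0.1340 / 0.18067 = 0.7417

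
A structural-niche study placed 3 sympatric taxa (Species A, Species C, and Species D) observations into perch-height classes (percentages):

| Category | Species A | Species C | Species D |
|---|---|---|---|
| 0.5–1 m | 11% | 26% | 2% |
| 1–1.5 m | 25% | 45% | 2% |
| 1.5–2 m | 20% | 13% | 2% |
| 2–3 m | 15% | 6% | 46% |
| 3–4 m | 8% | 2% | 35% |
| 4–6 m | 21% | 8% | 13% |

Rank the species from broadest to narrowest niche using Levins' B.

Convert percentages to proportions (divide by 100).
Σp_Aᵢ² = 0.11² + 0.25² + 0.20² + 0.15² + 0.08² + 0.21² = 0.0121 + 0.0625 + 0.0400 + 0.0225 + 0.0064 + 0.0441 = 0.1876
B_A = 1 / 0.1876 = 5.3305
Σp_Cᵢ² = 0.26² + 0.45² + 0.13² + 0.06² + 0.02² + 0.08² = 0.0676 + 0.2025 + 0.0169 + 0.0036 + 0.0004 + 0.0064 = 0.2974
B_C = 1 / 0.2974 = 3.3625
Σp_Dᵢ² = 0.02² + 0.02² + 0.02² + 0.46² + 0.35² + 0.13² = 0.0004 + 0.0004 + 0.0004 + 0.2116 + 0.1225 + 0.0169 = 0.3522
B_D = 1 / 0.3522 = 2.8393
Ranking by B (broadest → narrowest): Species A (5.33) > Species C (3.36) > Species D (2.84)

Species A > Species C > Species D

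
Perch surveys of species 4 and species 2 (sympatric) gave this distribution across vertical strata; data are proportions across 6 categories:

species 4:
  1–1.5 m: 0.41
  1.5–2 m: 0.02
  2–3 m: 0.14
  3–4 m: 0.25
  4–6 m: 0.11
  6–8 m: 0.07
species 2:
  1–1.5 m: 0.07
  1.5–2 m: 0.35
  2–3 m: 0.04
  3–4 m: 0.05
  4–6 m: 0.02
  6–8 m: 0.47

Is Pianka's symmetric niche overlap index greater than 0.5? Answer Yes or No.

Σ p₁ᵢp₂ᵢ = 0.0287 + 0.0070 + 0.0056 + 0.0125 + 0.0022 + 0.0329 = 0.0889
Σp_1ᵢ² = 0.41² + 0.02² + 0.14² + 0.25² + 0.11² + 0.07² = 0.1681 + 0.0004 + 0.0196 + 0.0625 + 0.0121 + 0.0049 = 0.2676
Σp_2ᵢ² = 0.07² + 0.35² + 0.04² + 0.05² + 0.02² + 0.47² = 0.0049 + 0.1225 + 0.0016 + 0.0025 + 0.0004 + 0.2209 = 0.3528
O = 0.0889 / √(0.2676 × 0.3528) = 0.0889 / 0.30726 = 0.2893
O = 0.2893 < 0.5 → No.

No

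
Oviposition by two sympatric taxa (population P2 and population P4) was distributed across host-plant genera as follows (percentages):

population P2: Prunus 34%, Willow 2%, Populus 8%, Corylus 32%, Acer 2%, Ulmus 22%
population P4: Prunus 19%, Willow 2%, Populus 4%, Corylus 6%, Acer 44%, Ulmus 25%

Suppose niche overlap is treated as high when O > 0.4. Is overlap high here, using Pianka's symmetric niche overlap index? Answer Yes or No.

Convert percentages to proportions (divide by 100).
Σ p₁ᵢp₂ᵢ = 0.0646 + 0.0004 + 0.0032 + 0.0192 + 0.0088 + 0.0550 = 0.1512
Σp_1ᵢ² = 0.34² + 0.02² + 0.08² + 0.32² + 0.02² + 0.22² = 0.1156 + 0.0004 + 0.0064 + 0.1024 + 0.0004 + 0.0484 = 0.2736
Σp_2ᵢ² = 0.19² + 0.02² + 0.04² + 0.06² + 0.44² + 0.25² = 0.0361 + 0.0004 + 0.0016 + 0.0036 + 0.1936 + 0.0625 = 0.2978
O = 0.1512 / √(0.2736 × 0.2978) = 0.1512 / 0.28544 = 0.5297
O = 0.5297 > 0.4 → Yes.

Yes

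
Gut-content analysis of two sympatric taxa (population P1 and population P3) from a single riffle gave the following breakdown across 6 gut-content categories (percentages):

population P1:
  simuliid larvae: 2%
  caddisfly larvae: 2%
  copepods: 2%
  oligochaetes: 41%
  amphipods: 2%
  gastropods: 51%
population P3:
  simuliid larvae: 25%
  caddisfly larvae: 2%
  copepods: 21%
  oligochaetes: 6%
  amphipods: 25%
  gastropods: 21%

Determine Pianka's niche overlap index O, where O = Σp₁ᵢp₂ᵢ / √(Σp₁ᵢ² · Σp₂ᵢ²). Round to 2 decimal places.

0.48

Convert percentages to proportions (divide by 100).
Σ p₁ᵢp₂ᵢ = 0.0050 + 0.0004 + 0.0042 + 0.0246 + 0.0050 + 0.1071 = 0.1463
Σp_1ᵢ² = 0.02² + 0.02² + 0.02² + 0.41² + 0.02² + 0.51² = 0.0004 + 0.0004 + 0.0004 + 0.1681 + 0.0004 + 0.2601 = 0.4298
Σp_2ᵢ² = 0.25² + 0.02² + 0.21² + 0.06² + 0.25² + 0.21² = 0.0625 + 0.0004 + 0.0441 + 0.0036 + 0.0625 + 0.0441 = 0.2172
O = 0.1463 / √(0.4298 × 0.2172) = 0.1463 / 0.30554 = 0.4788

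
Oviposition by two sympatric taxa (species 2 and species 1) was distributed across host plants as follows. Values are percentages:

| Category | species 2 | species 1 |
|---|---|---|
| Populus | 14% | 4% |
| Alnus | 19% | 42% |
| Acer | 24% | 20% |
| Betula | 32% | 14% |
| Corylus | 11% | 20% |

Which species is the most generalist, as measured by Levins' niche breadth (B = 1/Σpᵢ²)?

Convert percentages to proportions (divide by 100).
Σp_2ᵢ² = 0.14² + 0.19² + 0.24² + 0.32² + 0.11² = 0.0196 + 0.0361 + 0.0576 + 0.1024 + 0.0121 = 0.2278
B_2 = 1 / 0.2278 = 4.3898
Σp_1ᵢ² = 0.04² + 0.42² + 0.20² + 0.14² + 0.20² = 0.0016 + 0.1764 + 0.0400 + 0.0196 + 0.0400 = 0.2776
B_1 = 1 / 0.2776 = 3.6023
Highest B → broadest niche (most generalist): species 2 (B = 4.39).

species 2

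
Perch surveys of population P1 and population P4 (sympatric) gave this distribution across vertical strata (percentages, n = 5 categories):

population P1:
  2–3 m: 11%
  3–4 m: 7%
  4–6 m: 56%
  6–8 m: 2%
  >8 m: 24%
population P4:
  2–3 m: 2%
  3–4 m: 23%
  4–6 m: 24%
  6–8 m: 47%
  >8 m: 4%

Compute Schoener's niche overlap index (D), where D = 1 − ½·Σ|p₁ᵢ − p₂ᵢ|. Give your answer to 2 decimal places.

0.39

Convert percentages to proportions (divide by 100).
Σ|p₁ᵢ − p₂ᵢ| = 0.09 + 0.16 + 0.32 + 0.45 + 0.20 = 1.22
D = 1 − ½ × 1.22 = 1 − 0.610 = 0.3900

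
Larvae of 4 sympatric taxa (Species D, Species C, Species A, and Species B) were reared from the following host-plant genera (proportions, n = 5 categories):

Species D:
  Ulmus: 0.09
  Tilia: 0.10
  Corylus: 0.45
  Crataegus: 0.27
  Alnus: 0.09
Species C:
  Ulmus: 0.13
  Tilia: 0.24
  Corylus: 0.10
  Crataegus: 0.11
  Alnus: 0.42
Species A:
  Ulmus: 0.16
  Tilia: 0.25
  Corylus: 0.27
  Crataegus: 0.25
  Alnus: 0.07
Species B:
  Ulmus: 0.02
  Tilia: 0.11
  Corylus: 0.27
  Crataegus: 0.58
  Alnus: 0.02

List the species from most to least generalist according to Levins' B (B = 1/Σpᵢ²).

Σp_Dᵢ² = 0.09² + 0.10² + 0.45² + 0.27² + 0.09² = 0.0081 + 0.0100 + 0.2025 + 0.0729 + 0.0081 = 0.3016
B_D = 1 / 0.3016 = 3.3156
Σp_Cᵢ² = 0.13² + 0.24² + 0.10² + 0.11² + 0.42² = 0.0169 + 0.0576 + 0.0100 + 0.0121 + 0.1764 = 0.2730
B_C = 1 / 0.2730 = 3.6630
Σp_Aᵢ² = 0.16² + 0.25² + 0.27² + 0.25² + 0.07² = 0.0256 + 0.0625 + 0.0729 + 0.0625 + 0.0049 = 0.2284
B_A = 1 / 0.2284 = 4.3783
Σp_Bᵢ² = 0.02² + 0.11² + 0.27² + 0.58² + 0.02² = 0.0004 + 0.0121 + 0.0729 + 0.3364 + 0.0004 = 0.4222
B_B = 1 / 0.4222 = 2.3685
Ranking by B (broadest → narrowest): Species A (4.38) > Species C (3.66) > Species D (3.32) > Species B (2.37)

Species A > Species C > Species D > Species B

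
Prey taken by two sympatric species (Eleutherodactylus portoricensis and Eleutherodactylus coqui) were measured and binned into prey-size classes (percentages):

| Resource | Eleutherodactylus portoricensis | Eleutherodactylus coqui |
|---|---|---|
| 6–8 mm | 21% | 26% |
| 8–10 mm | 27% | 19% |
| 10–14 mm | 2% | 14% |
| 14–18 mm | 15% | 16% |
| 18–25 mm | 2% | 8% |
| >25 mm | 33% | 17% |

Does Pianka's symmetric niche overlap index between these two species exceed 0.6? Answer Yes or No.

Convert percentages to proportions (divide by 100).
Σ p₁ᵢp₂ᵢ = 0.0546 + 0.0513 + 0.0028 + 0.0240 + 0.0016 + 0.0561 = 0.1904
Σp_1ᵢ² = 0.21² + 0.27² + 0.02² + 0.15² + 0.02² + 0.33² = 0.0441 + 0.0729 + 0.0004 + 0.0225 + 0.0004 + 0.1089 = 0.2492
Σp_2ᵢ² = 0.26² + 0.19² + 0.14² + 0.16² + 0.08² + 0.17² = 0.0676 + 0.0361 + 0.0196 + 0.0256 + 0.0064 + 0.0289 = 0.1842
O = 0.1904 / √(0.2492 × 0.1842) = 0.1904 / 0.21425 = 0.8887
O = 0.8887 > 0.6 → Yes.

Yes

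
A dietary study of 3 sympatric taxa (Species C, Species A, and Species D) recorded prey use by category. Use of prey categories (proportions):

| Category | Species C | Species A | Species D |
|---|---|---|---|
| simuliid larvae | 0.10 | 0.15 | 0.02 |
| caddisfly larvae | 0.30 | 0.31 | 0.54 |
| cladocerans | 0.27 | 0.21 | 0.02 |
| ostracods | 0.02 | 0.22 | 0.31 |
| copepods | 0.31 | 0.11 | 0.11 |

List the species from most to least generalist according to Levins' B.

Species A > Species C > Species D

Σp_Cᵢ² = 0.10² + 0.30² + 0.27² + 0.02² + 0.31² = 0.0100 + 0.0900 + 0.0729 + 0.0004 + 0.0961 = 0.2694
B_C = 1 / 0.2694 = 3.7120
Σp_Aᵢ² = 0.15² + 0.31² + 0.21² + 0.22² + 0.11² = 0.0225 + 0.0961 + 0.0441 + 0.0484 + 0.0121 = 0.2232
B_A = 1 / 0.2232 = 4.4803
Σp_Dᵢ² = 0.02² + 0.54² + 0.02² + 0.31² + 0.11² = 0.0004 + 0.2916 + 0.0004 + 0.0961 + 0.0121 = 0.4006
B_D = 1 / 0.4006 = 2.4963
Ranking by B (broadest → narrowest): Species A (4.48) > Species C (3.71) > Species D (2.50)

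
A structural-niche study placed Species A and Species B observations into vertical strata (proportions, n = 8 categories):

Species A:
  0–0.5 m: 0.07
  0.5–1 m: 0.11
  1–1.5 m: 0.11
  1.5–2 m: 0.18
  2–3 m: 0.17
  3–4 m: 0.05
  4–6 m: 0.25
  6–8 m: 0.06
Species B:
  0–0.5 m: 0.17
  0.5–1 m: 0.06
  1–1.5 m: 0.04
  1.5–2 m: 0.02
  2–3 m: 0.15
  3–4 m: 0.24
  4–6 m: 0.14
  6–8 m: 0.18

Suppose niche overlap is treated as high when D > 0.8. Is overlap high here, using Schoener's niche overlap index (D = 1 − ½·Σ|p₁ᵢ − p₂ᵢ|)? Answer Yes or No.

Σ|p₁ᵢ − p₂ᵢ| = 0.10 + 0.05 + 0.07 + 0.16 + 0.02 + 0.19 + 0.11 + 0.12 = 0.82
D = 1 − ½ × 0.82 = 1 − 0.410 = 0.5900
D = 0.5900 < 0.8 → No.

No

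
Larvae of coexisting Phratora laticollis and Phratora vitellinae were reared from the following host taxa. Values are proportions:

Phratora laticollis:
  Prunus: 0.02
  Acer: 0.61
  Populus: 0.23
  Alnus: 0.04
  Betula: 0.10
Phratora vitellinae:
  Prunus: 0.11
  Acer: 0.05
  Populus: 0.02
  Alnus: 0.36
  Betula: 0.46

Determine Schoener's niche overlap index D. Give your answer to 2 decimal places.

0.23

Σ|p₁ᵢ − p₂ᵢ| = 0.09 + 0.56 + 0.21 + 0.32 + 0.36 = 1.54
D = 1 − ½ × 1.54 = 1 − 0.770 = 0.2300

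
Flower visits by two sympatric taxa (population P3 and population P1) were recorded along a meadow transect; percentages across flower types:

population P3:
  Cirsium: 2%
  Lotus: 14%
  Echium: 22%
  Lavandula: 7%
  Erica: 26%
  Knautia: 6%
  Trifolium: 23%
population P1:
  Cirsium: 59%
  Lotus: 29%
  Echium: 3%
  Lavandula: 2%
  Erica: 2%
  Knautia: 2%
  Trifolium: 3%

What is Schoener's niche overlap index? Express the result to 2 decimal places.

0.28

Convert percentages to proportions (divide by 100).
Σ|p₁ᵢ − p₂ᵢ| = 0.57 + 0.15 + 0.19 + 0.05 + 0.24 + 0.04 + 0.20 = 1.44
D = 1 − ½ × 1.44 = 1 − 0.720 = 0.2800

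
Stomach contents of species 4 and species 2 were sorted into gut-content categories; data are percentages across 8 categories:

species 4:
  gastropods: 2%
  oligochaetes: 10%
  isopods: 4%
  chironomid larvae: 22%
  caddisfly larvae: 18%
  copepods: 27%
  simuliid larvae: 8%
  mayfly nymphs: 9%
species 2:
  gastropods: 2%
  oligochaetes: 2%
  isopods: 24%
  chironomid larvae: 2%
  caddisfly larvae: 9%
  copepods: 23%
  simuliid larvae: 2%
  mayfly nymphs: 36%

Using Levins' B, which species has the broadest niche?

species 4

Convert percentages to proportions (divide by 100).
Σp_4ᵢ² = 0.02² + 0.10² + 0.04² + 0.22² + 0.18² + 0.27² + 0.08² + 0.09² = 0.0004 + 0.0100 + 0.0016 + 0.0484 + 0.0324 + 0.0729 + 0.0064 + 0.0081 = 0.1802
B_4 = 1 / 0.1802 = 5.5494
Σp_2ᵢ² = 0.02² + 0.02² + 0.24² + 0.02² + 0.09² + 0.23² + 0.02² + 0.36² = 0.0004 + 0.0004 + 0.0576 + 0.0004 + 0.0081 + 0.0529 + 0.0004 + 0.1296 = 0.2498
B_2 = 1 / 0.2498 = 4.0032
Highest B → broadest niche (most generalist): species 4 (B = 5.55).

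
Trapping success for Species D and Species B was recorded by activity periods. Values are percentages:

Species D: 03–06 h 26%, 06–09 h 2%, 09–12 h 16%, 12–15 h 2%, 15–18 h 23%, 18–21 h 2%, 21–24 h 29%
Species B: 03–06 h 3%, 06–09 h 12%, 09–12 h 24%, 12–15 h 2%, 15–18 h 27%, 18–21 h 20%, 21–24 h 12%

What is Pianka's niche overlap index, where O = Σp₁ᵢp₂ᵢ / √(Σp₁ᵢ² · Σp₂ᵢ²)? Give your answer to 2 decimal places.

Convert percentages to proportions (divide by 100).
Σ p₁ᵢp₂ᵢ = 0.0078 + 0.0024 + 0.0384 + 0.0004 + 0.0621 + 0.0040 + 0.0348 = 0.1499
Σp_1ᵢ² = 0.26² + 0.02² + 0.16² + 0.02² + 0.23² + 0.02² + 0.29² = 0.0676 + 0.0004 + 0.0256 + 0.0004 + 0.0529 + 0.0004 + 0.0841 = 0.2314
Σp_2ᵢ² = 0.03² + 0.12² + 0.24² + 0.02² + 0.27² + 0.20² + 0.12² = 0.0009 + 0.0144 + 0.0576 + 0.0004 + 0.0729 + 0.0400 + 0.0144 = 0.2006
O = 0.1499 / √(0.2314 × 0.2006) = 0.1499 / 0.21545 = 0.6958

0.70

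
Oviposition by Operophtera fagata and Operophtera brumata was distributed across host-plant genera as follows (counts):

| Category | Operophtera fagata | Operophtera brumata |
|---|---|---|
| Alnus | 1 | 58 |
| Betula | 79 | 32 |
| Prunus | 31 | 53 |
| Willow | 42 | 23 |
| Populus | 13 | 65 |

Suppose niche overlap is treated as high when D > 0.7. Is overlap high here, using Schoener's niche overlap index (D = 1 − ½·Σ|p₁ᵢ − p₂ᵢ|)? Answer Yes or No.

No

Proportions for Operophtera fagata (n=166): 1/166=0.0060, 79/166=0.4759, 31/166=0.1867, 42/166=0.2530, 13/166=0.0783
Proportions for Operophtera brumata (n=231): 58/231=0.2511, 32/231=0.1385, 53/231=0.2294, 23/231=0.0996, 65/231=0.2814
Σ|p₁ᵢ − p₂ᵢ| = 0.2451 + 0.3374 + 0.0427 + 0.1534 + 0.2031 = 0.9817
D = 1 − ½ × 0.9817 = 1 − 0.49085 = 0.50915
D = 0.50915 < 0.7 → No.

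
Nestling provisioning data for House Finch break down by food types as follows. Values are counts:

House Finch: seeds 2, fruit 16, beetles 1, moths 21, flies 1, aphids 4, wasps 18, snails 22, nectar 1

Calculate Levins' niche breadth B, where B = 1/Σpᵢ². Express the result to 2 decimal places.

Proportions for House Finch (n=86): 2/86=0.0233, 16/86=0.1860, 1/86=0.0116, 21/86=0.2442, 1/86=0.0116, 4/86=0.0465, 18/86=0.2093, 22/86=0.2558, 1/86=0.0116
Σpᵢ² = 0.0233² + 0.1860² + 0.0116² + 0.2442² + 0.0116² + 0.0465² + 0.2093² + 0.2558² + 0.0116² = 0.000543 + 0.034596 + 0.000135 + 0.059634 + 0.000135 + 0.002162 + 0.043806 + 0.065434 + 0.000135 = 0.206580
B = 1 / 0.206580 = 4.8407

4.84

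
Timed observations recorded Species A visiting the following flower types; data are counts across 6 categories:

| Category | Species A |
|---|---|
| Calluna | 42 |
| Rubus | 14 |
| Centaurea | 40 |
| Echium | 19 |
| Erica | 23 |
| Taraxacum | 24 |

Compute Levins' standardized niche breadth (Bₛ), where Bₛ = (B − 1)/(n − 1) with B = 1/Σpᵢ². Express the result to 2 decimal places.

0.84

Proportions for Species A (n=162): 42/162=0.2593, 14/162=0.0864, 40/162=0.2469, 19/162=0.1173, 23/162=0.1420, 24/162=0.1481
Σpᵢ² = 0.2593² + 0.0864² + 0.2469² + 0.1173² + 0.1420² + 0.1481² = 0.067236 + 0.007465 + 0.060960 + 0.013759 + 0.020164 + 0.021934 = 0.191518
B = 1 / 0.191518 = 5.2214
Bₛ = (B − 1)/(n − 1) = (5.2214 − 1)/(6 − 1) = 4.2214/5 = 0.8443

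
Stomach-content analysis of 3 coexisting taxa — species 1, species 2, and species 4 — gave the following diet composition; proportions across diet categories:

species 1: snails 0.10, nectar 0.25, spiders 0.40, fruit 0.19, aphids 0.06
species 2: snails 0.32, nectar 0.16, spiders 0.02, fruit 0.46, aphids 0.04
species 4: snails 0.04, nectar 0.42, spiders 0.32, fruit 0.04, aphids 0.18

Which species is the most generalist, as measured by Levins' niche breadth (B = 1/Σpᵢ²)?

Σp_1ᵢ² = 0.10² + 0.25² + 0.40² + 0.19² + 0.06² = 0.0100 + 0.0625 + 0.1600 + 0.0361 + 0.0036 = 0.2722
B_1 = 1 / 0.2722 = 3.6738
Σp_2ᵢ² = 0.32² + 0.16² + 0.02² + 0.46² + 0.04² = 0.1024 + 0.0256 + 0.0004 + 0.2116 + 0.0016 = 0.3416
B_2 = 1 / 0.3416 = 2.9274
Σp_4ᵢ² = 0.04² + 0.42² + 0.32² + 0.04² + 0.18² = 0.0016 + 0.1764 + 0.1024 + 0.0016 + 0.0324 = 0.3144
B_4 = 1 / 0.3144 = 3.1807
Highest B → broadest niche (most generalist): species 1 (B = 3.67).

species 1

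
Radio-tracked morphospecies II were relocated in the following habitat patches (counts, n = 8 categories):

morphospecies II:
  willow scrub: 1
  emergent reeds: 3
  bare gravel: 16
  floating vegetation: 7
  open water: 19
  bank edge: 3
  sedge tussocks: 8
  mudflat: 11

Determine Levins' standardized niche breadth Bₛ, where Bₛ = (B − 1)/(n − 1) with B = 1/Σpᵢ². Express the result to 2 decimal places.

Proportions for morphospecies II (n=68): 1/68=0.0147, 3/68=0.0441, 16/68=0.2353, 7/68=0.1029, 19/68=0.2794, 3/68=0.0441, 8/68=0.1176, 11/68=0.1618
Σpᵢ² = 0.0147² + 0.0441² + 0.2353² + 0.1029² + 0.2794² + 0.0441² + 0.1176² + 0.1618² = 0.000216 + 0.001945 + 0.055366 + 0.010588 + 0.078064 + 0.001945 + 0.013830 + 0.026179 = 0.188133
B = 1 / 0.188133 = 5.3154
Bₛ = (B − 1)/(n − 1) = (5.3154 − 1)/(8 − 1) = 4.3154/7 = 0.6165

0.62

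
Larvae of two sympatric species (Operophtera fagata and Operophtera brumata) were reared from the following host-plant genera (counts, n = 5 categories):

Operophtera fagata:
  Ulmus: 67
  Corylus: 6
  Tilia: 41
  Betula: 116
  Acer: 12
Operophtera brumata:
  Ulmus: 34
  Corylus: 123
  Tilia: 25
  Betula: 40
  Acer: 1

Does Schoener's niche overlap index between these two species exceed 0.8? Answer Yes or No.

Proportions for Operophtera fagata (n=242): 67/242=0.2769, 6/242=0.0248, 41/242=0.1694, 116/242=0.4793, 12/242=0.0496
Proportions for Operophtera brumata (n=223): 34/223=0.1525, 123/223=0.5516, 25/223=0.1121, 40/223=0.1794, 1/223=0.0045
Σ|p₁ᵢ − p₂ᵢ| = 0.1244 + 0.5268 + 0.0573 + 0.2999 + 0.0451 = 1.0535
D = 1 − ½ × 1.0535 = 1 − 0.52675 = 0.47325
D = 0.47325 < 0.8 → No.

No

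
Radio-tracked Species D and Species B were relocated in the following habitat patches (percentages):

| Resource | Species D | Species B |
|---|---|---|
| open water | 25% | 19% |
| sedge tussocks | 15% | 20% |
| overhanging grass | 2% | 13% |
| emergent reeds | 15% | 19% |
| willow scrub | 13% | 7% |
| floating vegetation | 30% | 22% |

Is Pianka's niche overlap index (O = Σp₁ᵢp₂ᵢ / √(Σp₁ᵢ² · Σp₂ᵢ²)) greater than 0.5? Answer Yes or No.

Yes

Convert percentages to proportions (divide by 100).
Σ p₁ᵢp₂ᵢ = 0.0475 + 0.0300 + 0.0026 + 0.0285 + 0.0091 + 0.0660 = 0.1837
Σp_1ᵢ² = 0.25² + 0.15² + 0.02² + 0.15² + 0.13² + 0.30² = 0.0625 + 0.0225 + 0.0004 + 0.0225 + 0.0169 + 0.0900 = 0.2148
Σp_2ᵢ² = 0.19² + 0.20² + 0.13² + 0.19² + 0.07² + 0.22² = 0.0361 + 0.0400 + 0.0169 + 0.0361 + 0.0049 + 0.0484 = 0.1824
O = 0.1837 / √(0.2148 × 0.1824) = 0.1837 / 0.19794 = 0.9281
O = 0.9281 > 0.5 → Yes.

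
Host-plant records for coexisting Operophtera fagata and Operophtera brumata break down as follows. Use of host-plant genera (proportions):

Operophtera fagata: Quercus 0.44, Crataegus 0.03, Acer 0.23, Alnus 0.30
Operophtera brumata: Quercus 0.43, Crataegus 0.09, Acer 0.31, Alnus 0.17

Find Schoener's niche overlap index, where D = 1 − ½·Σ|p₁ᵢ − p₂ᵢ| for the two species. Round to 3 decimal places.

0.860

Σ|p₁ᵢ − p₂ᵢ| = 0.01 + 0.06 + 0.08 + 0.13 = 0.28
D = 1 − ½ × 0.28 = 1 − 0.140 = 0.86000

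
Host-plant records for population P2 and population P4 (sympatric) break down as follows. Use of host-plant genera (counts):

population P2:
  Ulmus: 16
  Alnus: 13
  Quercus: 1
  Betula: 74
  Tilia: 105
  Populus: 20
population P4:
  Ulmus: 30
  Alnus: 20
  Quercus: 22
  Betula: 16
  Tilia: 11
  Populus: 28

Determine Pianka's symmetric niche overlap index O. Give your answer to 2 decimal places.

0.51

Proportions for population P2 (n=229): 16/229=0.0699, 13/229=0.0568, 1/229=0.0044, 74/229=0.3231, 105/229=0.4585, 20/229=0.0873
Proportions for population P4 (n=127): 30/127=0.2362, 20/127=0.1575, 22/127=0.1732, 16/127=0.1260, 11/127=0.0866, 28/127=0.2205
Σ p₁ᵢp₂ᵢ = 0.016510 + 0.008946 + 0.000762 + 0.040711 + 0.039706 + 0.019250 = 0.125885
Σp_1ᵢ² = 0.0699² + 0.0568² + 0.0044² + 0.3231² + 0.4585² + 0.0873² = 0.004886 + 0.003226 + 0.000019 + 0.104394 + 0.210222 + 0.007621 = 0.330368
Σp_2ᵢ² = 0.2362² + 0.1575² + 0.1732² + 0.1260² + 0.0866² + 0.2205² = 0.055790 + 0.024806 + 0.029998 + 0.015876 + 0.007500 + 0.048620 = 0.182590
O = 0.125885 / √(0.330368 × 0.182590) = 0.125885 / 0.2456052 = 0.5126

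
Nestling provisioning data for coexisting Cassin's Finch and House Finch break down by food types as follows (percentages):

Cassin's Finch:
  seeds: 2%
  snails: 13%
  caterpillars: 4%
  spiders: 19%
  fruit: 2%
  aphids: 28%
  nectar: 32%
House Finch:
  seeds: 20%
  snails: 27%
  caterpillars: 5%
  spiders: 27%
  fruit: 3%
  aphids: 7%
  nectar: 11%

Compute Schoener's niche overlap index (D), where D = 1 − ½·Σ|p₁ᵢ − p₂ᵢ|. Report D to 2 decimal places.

0.58

Convert percentages to proportions (divide by 100).
Σ|p₁ᵢ − p₂ᵢ| = 0.18 + 0.14 + 0.01 + 0.08 + 0.01 + 0.21 + 0.21 = 0.84
D = 1 − ½ × 0.84 = 1 − 0.420 = 0.5800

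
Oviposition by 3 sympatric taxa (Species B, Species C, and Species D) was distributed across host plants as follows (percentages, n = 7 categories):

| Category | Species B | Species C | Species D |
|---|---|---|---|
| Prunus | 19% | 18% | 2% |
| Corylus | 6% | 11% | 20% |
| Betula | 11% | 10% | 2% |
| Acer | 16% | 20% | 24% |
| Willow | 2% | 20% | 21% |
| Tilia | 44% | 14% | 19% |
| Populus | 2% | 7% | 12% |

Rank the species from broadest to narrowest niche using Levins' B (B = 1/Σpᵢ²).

Species C > Species D > Species B

Convert percentages to proportions (divide by 100).
Σp_Bᵢ² = 0.19² + 0.06² + 0.11² + 0.16² + 0.02² + 0.44² + 0.02² = 0.0361 + 0.0036 + 0.0121 + 0.0256 + 0.0004 + 0.1936 + 0.0004 = 0.2718
B_B = 1 / 0.2718 = 3.6792
Σp_Cᵢ² = 0.18² + 0.11² + 0.10² + 0.20² + 0.20² + 0.14² + 0.07² = 0.0324 + 0.0121 + 0.0100 + 0.0400 + 0.0400 + 0.0196 + 0.0049 = 0.1590
B_C = 1 / 0.1590 = 6.2893
Σp_Dᵢ² = 0.02² + 0.20² + 0.02² + 0.24² + 0.21² + 0.19² + 0.12² = 0.0004 + 0.0400 + 0.0004 + 0.0576 + 0.0441 + 0.0361 + 0.0144 = 0.1930
B_D = 1 / 0.1930 = 5.1813
Ranking by B (broadest → narrowest): Species C (6.29) > Species D (5.18) > Species B (3.68)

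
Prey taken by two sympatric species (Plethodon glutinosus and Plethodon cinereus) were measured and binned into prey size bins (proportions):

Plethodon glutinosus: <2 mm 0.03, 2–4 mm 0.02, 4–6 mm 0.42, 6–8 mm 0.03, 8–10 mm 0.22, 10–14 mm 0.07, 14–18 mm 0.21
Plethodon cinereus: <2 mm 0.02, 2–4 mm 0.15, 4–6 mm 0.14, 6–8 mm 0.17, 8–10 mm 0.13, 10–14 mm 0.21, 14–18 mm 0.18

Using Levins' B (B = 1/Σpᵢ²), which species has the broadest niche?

Plethodon cinereus

Σp_glutᵢ² = 0.03² + 0.02² + 0.42² + 0.03² + 0.22² + 0.07² + 0.21² = 0.0009 + 0.0004 + 0.1764 + 0.0009 + 0.0484 + 0.0049 + 0.0441 = 0.2760
B_glut = 1 / 0.2760 = 3.6232
Σp_cineᵢ² = 0.02² + 0.15² + 0.14² + 0.17² + 0.13² + 0.21² + 0.18² = 0.0004 + 0.0225 + 0.0196 + 0.0289 + 0.0169 + 0.0441 + 0.0324 = 0.1648
B_cine = 1 / 0.1648 = 6.0680
Highest B → broadest niche (most generalist): Plethodon cinereus (B = 6.07).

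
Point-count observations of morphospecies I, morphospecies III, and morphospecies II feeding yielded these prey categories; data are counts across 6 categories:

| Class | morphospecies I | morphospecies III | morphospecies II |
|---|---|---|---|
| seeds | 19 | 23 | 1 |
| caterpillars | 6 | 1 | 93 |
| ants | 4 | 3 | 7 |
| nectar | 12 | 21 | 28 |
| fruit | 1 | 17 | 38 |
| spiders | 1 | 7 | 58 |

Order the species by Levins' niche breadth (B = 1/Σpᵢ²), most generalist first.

Proportions for morphospecies I (n=43): 19/43=0.4419, 6/43=0.1395, 4/43=0.0930, 12/43=0.2791, 1/43=0.0233, 1/43=0.0233
Proportions for morphospecies III (n=72): 23/72=0.3194, 1/72=0.0139, 3/72=0.0417, 21/72=0.2917, 17/72=0.2361, 7/72=0.0972
Proportions for morphospecies II (n=225): 1/225=0.0044, 93/225=0.4133, 7/225=0.0311, 28/225=0.1244, 38/225=0.1689, 58/225=0.2578
Σp_Iᵢ² = 0.4419² + 0.1395² + 0.0930² + 0.2791² + 0.0233² + 0.0233² = 0.195276 + 0.019460 + 0.008649 + 0.077897 + 0.000543 + 0.000543 = 0.302368
B_I = 1 / 0.302368 = 3.3072
Σp_IIIᵢ² = 0.3194² + 0.0139² + 0.0417² + 0.2917² + 0.2361² + 0.0972² = 0.102016 + 0.000193 + 0.001739 + 0.085089 + 0.055743 + 0.009448 = 0.254228
B_III = 1 / 0.254228 = 3.9335
Σp_IIᵢ² = 0.0044² + 0.4133² + 0.0311² + 0.1244² + 0.1689² + 0.2578² = 0.000019 + 0.170817 + 0.000967 + 0.015475 + 0.028527 + 0.066461 = 0.282266
B_II = 1 / 0.282266 = 3.5428
Ranking by B (broadest → narrowest): morphospecies III (3.93) > morphospecies II (3.54) > morphospecies I (3.31)

morphospecies III > morphospecies II > morphospecies I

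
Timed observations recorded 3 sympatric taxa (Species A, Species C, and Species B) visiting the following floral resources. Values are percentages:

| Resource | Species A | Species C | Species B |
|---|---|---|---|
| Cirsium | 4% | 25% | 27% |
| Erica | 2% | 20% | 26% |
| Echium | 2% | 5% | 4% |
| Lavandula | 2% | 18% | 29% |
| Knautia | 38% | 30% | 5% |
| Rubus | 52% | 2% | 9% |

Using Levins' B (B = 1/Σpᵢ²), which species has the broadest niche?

Convert percentages to proportions (divide by 100).
Σp_Aᵢ² = 0.04² + 0.02² + 0.02² + 0.02² + 0.38² + 0.52² = 0.0016 + 0.0004 + 0.0004 + 0.0004 + 0.1444 + 0.2704 = 0.4176
B_A = 1 / 0.4176 = 2.3946
Σp_Cᵢ² = 0.25² + 0.20² + 0.05² + 0.18² + 0.30² + 0.02² = 0.0625 + 0.0400 + 0.0025 + 0.0324 + 0.0900 + 0.0004 = 0.2278
B_C = 1 / 0.2278 = 4.3898
Σp_Bᵢ² = 0.27² + 0.26² + 0.04² + 0.29² + 0.05² + 0.09² = 0.0729 + 0.0676 + 0.0016 + 0.0841 + 0.0025 + 0.0081 = 0.2368
B_B = 1 / 0.2368 = 4.2230
Highest B → broadest niche (most generalist): Species C (B = 4.39).

Species C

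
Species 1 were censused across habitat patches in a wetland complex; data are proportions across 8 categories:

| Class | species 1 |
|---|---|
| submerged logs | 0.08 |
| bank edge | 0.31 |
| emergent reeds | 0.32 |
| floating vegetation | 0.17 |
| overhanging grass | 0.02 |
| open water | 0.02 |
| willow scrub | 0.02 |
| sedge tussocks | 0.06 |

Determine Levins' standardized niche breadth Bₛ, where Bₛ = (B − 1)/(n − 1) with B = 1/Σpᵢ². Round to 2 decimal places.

0.46

Σpᵢ² = 0.08² + 0.31² + 0.32² + 0.17² + 0.02² + 0.02² + 0.02² + 0.06² = 0.0064 + 0.0961 + 0.1024 + 0.0289 + 0.0004 + 0.0004 + 0.0004 + 0.0036 = 0.2386
B = 1 / 0.2386 = 4.1911
Bₛ = (B − 1)/(n − 1) = (4.1911 − 1)/(8 − 1) = 3.1911/7 = 0.4559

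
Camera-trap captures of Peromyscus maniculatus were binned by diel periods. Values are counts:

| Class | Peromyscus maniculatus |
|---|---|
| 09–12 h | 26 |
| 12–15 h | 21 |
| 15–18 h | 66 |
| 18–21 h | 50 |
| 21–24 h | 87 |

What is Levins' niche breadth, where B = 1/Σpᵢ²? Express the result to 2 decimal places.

4.02

Proportions for Peromyscus maniculatus (n=250): 26/250=0.1040, 21/250=0.0840, 66/250=0.2640, 50/250=0.2000, 87/250=0.3480
Σpᵢ² = 0.1040² + 0.0840² + 0.2640² + 0.2000² + 0.3480² = 0.010816 + 0.007056 + 0.069696 + 0.040000 + 0.121104 = 0.248672
B = 1 / 0.248672 = 4.0214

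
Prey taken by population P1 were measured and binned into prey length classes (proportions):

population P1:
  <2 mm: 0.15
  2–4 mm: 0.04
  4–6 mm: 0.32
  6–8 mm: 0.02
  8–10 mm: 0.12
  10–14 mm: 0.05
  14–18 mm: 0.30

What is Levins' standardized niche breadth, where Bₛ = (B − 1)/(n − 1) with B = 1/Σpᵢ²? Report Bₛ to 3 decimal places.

0.546

Σpᵢ² = 0.15² + 0.04² + 0.32² + 0.02² + 0.12² + 0.05² + 0.30² = 0.0225 + 0.0016 + 0.1024 + 0.0004 + 0.0144 + 0.0025 + 0.0900 = 0.2338
B = 1 / 0.2338 = 4.27716
Bₛ = (B − 1)/(n − 1) = (4.27716 − 1)/(7 − 1) = 3.27716/6 = 0.54619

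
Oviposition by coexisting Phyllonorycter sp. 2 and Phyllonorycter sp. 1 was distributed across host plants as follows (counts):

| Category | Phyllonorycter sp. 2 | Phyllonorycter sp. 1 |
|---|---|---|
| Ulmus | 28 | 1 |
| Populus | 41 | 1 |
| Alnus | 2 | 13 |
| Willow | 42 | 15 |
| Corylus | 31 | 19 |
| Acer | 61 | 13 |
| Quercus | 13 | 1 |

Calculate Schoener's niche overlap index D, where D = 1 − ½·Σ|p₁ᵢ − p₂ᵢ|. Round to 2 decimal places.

0.60

Proportions for Phyllonorycter sp. 2 (n=218): 28/218=0.1284, 41/218=0.1881, 2/218=0.0092, 42/218=0.1927, 31/218=0.1422, 61/218=0.2798, 13/218=0.0596
Proportions for Phyllonorycter sp. 1 (n=63): 1/63=0.0159, 1/63=0.0159, 13/63=0.2063, 15/63=0.2381, 19/63=0.3016, 13/63=0.2063, 1/63=0.0159
Σ|p₁ᵢ − p₂ᵢ| = 0.1125 + 0.1722 + 0.1971 + 0.0454 + 0.1594 + 0.0735 + 0.0437 = 0.8038
D = 1 − ½ × 0.8038 = 1 − 0.40190 = 0.59810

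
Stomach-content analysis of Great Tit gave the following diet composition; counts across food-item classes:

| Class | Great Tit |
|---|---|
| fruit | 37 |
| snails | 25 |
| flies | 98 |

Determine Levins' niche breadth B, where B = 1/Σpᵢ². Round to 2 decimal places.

Proportions for Great Tit (n=160): 37/160=0.2313, 25/160=0.1563, 98/160=0.6125
Σpᵢ² = 0.2313² + 0.1563² + 0.6125² = 0.053500 + 0.024430 + 0.375156 = 0.453086
B = 1 / 0.453086 = 2.2071

2.21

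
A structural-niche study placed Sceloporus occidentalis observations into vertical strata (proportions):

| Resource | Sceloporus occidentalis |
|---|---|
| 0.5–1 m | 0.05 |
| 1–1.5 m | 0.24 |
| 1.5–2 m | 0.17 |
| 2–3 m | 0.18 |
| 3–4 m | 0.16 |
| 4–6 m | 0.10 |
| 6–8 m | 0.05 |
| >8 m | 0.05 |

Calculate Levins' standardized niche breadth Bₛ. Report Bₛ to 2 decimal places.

0.74

Σpᵢ² = 0.05² + 0.24² + 0.17² + 0.18² + 0.16² + 0.10² + 0.05² + 0.05² = 0.0025 + 0.0576 + 0.0289 + 0.0324 + 0.0256 + 0.0100 + 0.0025 + 0.0025 = 0.1620
B = 1 / 0.1620 = 6.1728
Bₛ = (B − 1)/(n − 1) = (6.1728 − 1)/(8 − 1) = 5.1728/7 = 0.7390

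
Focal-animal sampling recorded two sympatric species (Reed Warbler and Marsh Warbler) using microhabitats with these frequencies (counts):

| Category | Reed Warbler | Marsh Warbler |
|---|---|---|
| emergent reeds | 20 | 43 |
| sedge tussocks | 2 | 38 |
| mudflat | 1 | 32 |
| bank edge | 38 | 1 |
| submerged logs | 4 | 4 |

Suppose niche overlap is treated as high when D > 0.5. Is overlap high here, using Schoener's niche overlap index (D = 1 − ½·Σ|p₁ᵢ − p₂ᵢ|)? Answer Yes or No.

No

Proportions for Reed Warbler (n=65): 20/65=0.3077, 2/65=0.0308, 1/65=0.0154, 38/65=0.5846, 4/65=0.0615
Proportions for Marsh Warbler (n=118): 43/118=0.3644, 38/118=0.3220, 32/118=0.2712, 1/118=0.0085, 4/118=0.0339
Σ|p₁ᵢ − p₂ᵢ| = 0.0567 + 0.2912 + 0.2558 + 0.5761 + 0.0276 = 1.2074
D = 1 − ½ × 1.2074 = 1 − 0.60370 = 0.39630
D = 0.39630 < 0.5 → No.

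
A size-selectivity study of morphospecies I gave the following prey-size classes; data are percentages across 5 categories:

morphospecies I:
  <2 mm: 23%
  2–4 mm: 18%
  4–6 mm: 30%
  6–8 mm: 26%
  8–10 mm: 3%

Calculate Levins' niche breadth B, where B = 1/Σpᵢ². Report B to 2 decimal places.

4.10

Convert percentages to proportions (divide by 100).
Σpᵢ² = 0.23² + 0.18² + 0.30² + 0.26² + 0.03² = 0.0529 + 0.0324 + 0.0900 + 0.0676 + 0.0009 = 0.2438
B = 1 / 0.2438 = 4.1017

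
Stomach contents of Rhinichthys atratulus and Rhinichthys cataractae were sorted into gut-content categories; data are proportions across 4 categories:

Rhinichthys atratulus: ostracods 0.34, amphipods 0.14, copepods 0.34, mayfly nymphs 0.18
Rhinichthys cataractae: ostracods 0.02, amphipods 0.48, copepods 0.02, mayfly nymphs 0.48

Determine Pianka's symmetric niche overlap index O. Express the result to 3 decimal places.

Σ p₁ᵢp₂ᵢ = 0.0068 + 0.0672 + 0.0068 + 0.0864 = 0.1672
Σp_1ᵢ² = 0.34² + 0.14² + 0.34² + 0.18² = 0.1156 + 0.0196 + 0.1156 + 0.0324 = 0.2832
Σp_2ᵢ² = 0.02² + 0.48² + 0.02² + 0.48² = 0.0004 + 0.2304 + 0.0004 + 0.2304 = 0.4616
O = 0.1672 / √(0.2832 × 0.4616) = 0.1672 / 0.361559 = 0.46244

0.462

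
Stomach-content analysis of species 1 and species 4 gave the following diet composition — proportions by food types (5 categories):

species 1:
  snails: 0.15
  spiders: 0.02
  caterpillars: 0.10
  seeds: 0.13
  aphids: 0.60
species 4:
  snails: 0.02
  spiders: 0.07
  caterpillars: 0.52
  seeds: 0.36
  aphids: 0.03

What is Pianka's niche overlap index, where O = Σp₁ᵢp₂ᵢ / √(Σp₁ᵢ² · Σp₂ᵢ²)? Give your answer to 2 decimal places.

Σ p₁ᵢp₂ᵢ = 0.0030 + 0.0014 + 0.0520 + 0.0468 + 0.0180 = 0.1212
Σp_1ᵢ² = 0.15² + 0.02² + 0.10² + 0.13² + 0.60² = 0.0225 + 0.0004 + 0.0100 + 0.0169 + 0.3600 = 0.4098
Σp_2ᵢ² = 0.02² + 0.07² + 0.52² + 0.36² + 0.03² = 0.0004 + 0.0049 + 0.2704 + 0.1296 + 0.0009 = 0.4062
O = 0.1212 / √(0.4098 × 0.4062) = 0.1212 / 0.40800 = 0.2971

0.30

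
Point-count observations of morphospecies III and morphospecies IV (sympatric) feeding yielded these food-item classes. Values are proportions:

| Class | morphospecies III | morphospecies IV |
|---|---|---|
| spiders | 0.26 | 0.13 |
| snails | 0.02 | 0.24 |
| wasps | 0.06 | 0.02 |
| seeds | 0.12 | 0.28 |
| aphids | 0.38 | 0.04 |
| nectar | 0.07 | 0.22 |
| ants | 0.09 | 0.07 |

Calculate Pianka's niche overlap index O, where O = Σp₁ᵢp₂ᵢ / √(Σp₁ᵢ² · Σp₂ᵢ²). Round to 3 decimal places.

Σ p₁ᵢp₂ᵢ = 0.0338 + 0.0048 + 0.0012 + 0.0336 + 0.0152 + 0.0154 + 0.0063 = 0.1103
Σp_1ᵢ² = 0.26² + 0.02² + 0.06² + 0.12² + 0.38² + 0.07² + 0.09² = 0.0676 + 0.0004 + 0.0036 + 0.0144 + 0.1444 + 0.0049 + 0.0081 = 0.2434
Σp_2ᵢ² = 0.13² + 0.24² + 0.02² + 0.28² + 0.04² + 0.22² + 0.07² = 0.0169 + 0.0576 + 0.0004 + 0.0784 + 0.0016 + 0.0484 + 0.0049 = 0.2082
O = 0.1103 / √(0.2434 × 0.2082) = 0.1103 / 0.225113 = 0.48998

0.490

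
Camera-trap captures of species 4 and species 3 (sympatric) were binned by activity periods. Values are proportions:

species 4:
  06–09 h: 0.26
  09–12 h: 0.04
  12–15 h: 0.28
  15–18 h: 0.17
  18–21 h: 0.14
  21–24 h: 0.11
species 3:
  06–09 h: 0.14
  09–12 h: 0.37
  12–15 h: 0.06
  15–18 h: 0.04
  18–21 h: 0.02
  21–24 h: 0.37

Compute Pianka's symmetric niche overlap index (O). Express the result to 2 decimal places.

0.47

Σ p₁ᵢp₂ᵢ = 0.0364 + 0.0148 + 0.0168 + 0.0068 + 0.0028 + 0.0407 = 0.1183
Σp_1ᵢ² = 0.26² + 0.04² + 0.28² + 0.17² + 0.14² + 0.11² = 0.0676 + 0.0016 + 0.0784 + 0.0289 + 0.0196 + 0.0121 = 0.2082
Σp_2ᵢ² = 0.14² + 0.37² + 0.06² + 0.04² + 0.02² + 0.37² = 0.0196 + 0.1369 + 0.0036 + 0.0016 + 0.0004 + 0.1369 = 0.2990
O = 0.1183 / √(0.2082 × 0.2990) = 0.1183 / 0.24950 = 0.4741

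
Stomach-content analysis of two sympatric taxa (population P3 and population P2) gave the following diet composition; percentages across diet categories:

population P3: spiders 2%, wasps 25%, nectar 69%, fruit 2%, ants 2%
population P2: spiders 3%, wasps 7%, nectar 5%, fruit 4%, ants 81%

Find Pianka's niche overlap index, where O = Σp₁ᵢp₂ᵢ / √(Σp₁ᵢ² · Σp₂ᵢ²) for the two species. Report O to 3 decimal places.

Convert percentages to proportions (divide by 100).
Σ p₁ᵢp₂ᵢ = 0.0006 + 0.0175 + 0.0345 + 0.0008 + 0.0162 = 0.0696
Σp_1ᵢ² = 0.02² + 0.25² + 0.69² + 0.02² + 0.02² = 0.0004 + 0.0625 + 0.4761 + 0.0004 + 0.0004 = 0.5398
Σp_2ᵢ² = 0.03² + 0.07² + 0.05² + 0.04² + 0.81² = 0.0009 + 0.0049 + 0.0025 + 0.0016 + 0.6561 = 0.6660
O = 0.0696 / √(0.5398 × 0.6660) = 0.0696 / 0.599589 = 0.11608

0.116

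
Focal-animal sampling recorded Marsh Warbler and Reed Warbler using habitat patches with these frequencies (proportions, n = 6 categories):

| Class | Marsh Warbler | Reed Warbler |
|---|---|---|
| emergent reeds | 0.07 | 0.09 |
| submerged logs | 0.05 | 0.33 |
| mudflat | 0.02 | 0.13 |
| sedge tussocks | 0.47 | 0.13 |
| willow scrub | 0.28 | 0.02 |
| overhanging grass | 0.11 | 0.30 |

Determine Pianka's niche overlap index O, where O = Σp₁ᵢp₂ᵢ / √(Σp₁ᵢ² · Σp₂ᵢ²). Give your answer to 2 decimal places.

Σ p₁ᵢp₂ᵢ = 0.0063 + 0.0165 + 0.0026 + 0.0611 + 0.0056 + 0.0330 = 0.1251
Σp_1ᵢ² = 0.07² + 0.05² + 0.02² + 0.47² + 0.28² + 0.11² = 0.0049 + 0.0025 + 0.0004 + 0.2209 + 0.0784 + 0.0121 = 0.3192
Σp_2ᵢ² = 0.09² + 0.33² + 0.13² + 0.13² + 0.02² + 0.30² = 0.0081 + 0.1089 + 0.0169 + 0.0169 + 0.0004 + 0.0900 = 0.2412
O = 0.1251 / √(0.3192 × 0.2412) = 0.1251 / 0.27747 = 0.4509

0.45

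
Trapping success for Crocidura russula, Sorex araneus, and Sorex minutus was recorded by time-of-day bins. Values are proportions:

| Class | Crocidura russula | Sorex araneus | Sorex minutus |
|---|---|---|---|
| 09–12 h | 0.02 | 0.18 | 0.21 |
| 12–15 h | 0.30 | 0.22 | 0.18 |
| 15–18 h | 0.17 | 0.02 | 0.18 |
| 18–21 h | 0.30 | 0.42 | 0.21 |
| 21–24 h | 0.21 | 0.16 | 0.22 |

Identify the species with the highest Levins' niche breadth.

Σp_russᵢ² = 0.02² + 0.30² + 0.17² + 0.30² + 0.21² = 0.0004 + 0.0900 + 0.0289 + 0.0900 + 0.0441 = 0.2534
B_russ = 1 / 0.2534 = 3.9463
Σp_aranᵢ² = 0.18² + 0.22² + 0.02² + 0.42² + 0.16² = 0.0324 + 0.0484 + 0.0004 + 0.1764 + 0.0256 = 0.2832
B_aran = 1 / 0.2832 = 3.5311
Σp_minuᵢ² = 0.21² + 0.18² + 0.18² + 0.21² + 0.22² = 0.0441 + 0.0324 + 0.0324 + 0.0441 + 0.0484 = 0.2014
B_minu = 1 / 0.2014 = 4.9652
Highest B → broadest niche (most generalist): Sorex minutus (B = 4.97).

Sorex minutus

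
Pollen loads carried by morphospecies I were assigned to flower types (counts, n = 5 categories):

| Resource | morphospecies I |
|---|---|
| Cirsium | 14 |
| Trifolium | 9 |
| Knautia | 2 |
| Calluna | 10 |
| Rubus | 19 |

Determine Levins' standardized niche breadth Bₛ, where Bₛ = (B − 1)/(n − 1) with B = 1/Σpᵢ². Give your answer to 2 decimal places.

0.73

Proportions for morphospecies I (n=54): 14/54=0.2593, 9/54=0.1667, 2/54=0.0370, 10/54=0.1852, 19/54=0.3519
Σpᵢ² = 0.2593² + 0.1667² + 0.0370² + 0.1852² + 0.3519² = 0.067236 + 0.027789 + 0.001369 + 0.034299 + 0.123834 = 0.254527
B = 1 / 0.254527 = 3.9289
Bₛ = (B − 1)/(n − 1) = (3.9289 − 1)/(5 − 1) = 2.9289/4 = 0.7322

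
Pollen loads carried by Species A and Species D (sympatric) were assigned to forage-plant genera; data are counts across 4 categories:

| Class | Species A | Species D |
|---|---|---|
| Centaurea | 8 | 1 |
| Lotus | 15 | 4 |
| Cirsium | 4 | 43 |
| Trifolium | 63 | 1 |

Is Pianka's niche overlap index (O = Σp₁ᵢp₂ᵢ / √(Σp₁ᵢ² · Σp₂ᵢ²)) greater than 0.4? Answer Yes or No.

Proportions for Species A (n=90): 8/90=0.0889, 15/90=0.1667, 4/90=0.0444, 63/90=0.7000
Proportions for Species D (n=49): 1/49=0.0204, 4/49=0.0816, 43/49=0.8776, 1/49=0.0204
Σ p₁ᵢp₂ᵢ = 0.001814 + 0.013603 + 0.038965 + 0.014280 = 0.068662
Σp_1ᵢ² = 0.0889² + 0.1667² + 0.0444² + 0.7000² = 0.007903 + 0.027789 + 0.001971 + 0.490000 = 0.527663
Σp_2ᵢ² = 0.0204² + 0.0816² + 0.8776² + 0.0204² = 0.000416 + 0.006659 + 0.770182 + 0.000416 = 0.777673
O = 0.068662 / √(0.527663 × 0.777673) = 0.068662 / 0.6405851 = 0.1072
O = 0.1072 < 0.4 → No.

No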